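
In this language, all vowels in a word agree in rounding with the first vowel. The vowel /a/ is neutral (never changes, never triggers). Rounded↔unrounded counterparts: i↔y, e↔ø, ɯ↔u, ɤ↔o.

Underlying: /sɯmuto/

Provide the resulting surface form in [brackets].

/u/ harmonizes with /ɯ/ ([-round]) → [ɯ]
/o/ harmonizes with /ɯ/ ([-round]) → [ɤ]

[sɯmɯtɤ]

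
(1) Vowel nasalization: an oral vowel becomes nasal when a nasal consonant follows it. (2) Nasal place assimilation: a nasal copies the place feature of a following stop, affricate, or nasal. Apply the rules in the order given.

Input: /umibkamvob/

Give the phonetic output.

[ũmibkãmvob]

Rule 1: /u/ before nasal /m/ → [ũ]
Rule 1: /a/ before nasal /m/ → [ã]
After rule 1: ũmibkãmvob
Rule 2: no segment meets the rule's conditions; no change.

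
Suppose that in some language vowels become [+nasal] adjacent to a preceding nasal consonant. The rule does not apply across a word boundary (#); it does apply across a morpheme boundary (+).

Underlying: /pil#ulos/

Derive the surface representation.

no segment meets the rule's conditions; no change.

[pil#ulos]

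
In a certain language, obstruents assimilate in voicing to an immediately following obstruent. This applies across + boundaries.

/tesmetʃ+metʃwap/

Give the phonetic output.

no segment meets the rule's conditions; no change.

[tesmetʃ+metʃwap]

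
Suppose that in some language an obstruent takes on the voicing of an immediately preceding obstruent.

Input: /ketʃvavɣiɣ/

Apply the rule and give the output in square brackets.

/v/ after /tʃ/ (voiceless) → [f]

[ketʃfavɣiɣ]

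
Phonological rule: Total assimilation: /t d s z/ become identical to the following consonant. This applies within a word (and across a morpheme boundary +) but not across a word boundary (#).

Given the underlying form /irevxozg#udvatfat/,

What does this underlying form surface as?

[irevxogg#uvvaffat]

/z/ before /g/ → [g] (total assimilation)
/d/ before /v/ → [v] (total assimilation)
/t/ before /f/ → [f] (total assimilation)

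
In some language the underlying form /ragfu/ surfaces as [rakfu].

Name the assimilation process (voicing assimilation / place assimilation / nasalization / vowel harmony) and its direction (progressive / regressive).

/g/→[k].
Each target copies a feature from the following segment, so the direction is regressive.

voicing assimilation, regressive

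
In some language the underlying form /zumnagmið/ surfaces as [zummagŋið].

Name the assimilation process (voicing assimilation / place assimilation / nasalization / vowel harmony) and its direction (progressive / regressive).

/n/→[m] /m/→[ŋ].
Each target copies a feature from the preceding segment, so the direction is progressive.

place assimilation, progressive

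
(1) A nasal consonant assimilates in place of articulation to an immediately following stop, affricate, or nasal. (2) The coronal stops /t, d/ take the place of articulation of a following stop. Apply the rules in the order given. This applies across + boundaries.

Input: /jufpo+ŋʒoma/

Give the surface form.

Rule 1: no segment meets the rule's conditions; no change.
After rule 1: jufpo+ŋʒoma
Rule 2: no segment meets the rule's conditions; no change.

[jufpo+ŋʒoma]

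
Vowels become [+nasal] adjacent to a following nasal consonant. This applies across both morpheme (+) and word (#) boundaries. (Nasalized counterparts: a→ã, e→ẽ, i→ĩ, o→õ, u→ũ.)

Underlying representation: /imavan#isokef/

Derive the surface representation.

/i/ before nasal /m/ → [ĩ]
/a/ before nasal /n/ → [ã]

[ĩmavãn#isokef]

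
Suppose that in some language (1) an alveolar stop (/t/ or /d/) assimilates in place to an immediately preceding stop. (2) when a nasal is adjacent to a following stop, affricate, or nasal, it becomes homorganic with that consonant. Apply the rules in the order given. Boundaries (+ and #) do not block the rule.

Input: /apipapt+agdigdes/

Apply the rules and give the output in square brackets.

[apipapp+aggigges]

Rule 1: /t/ after /p/ (labial) → [p]
Rule 1: /d/ after /g/ (velar) → [g]
Rule 1: /d/ after /g/ (velar) → [g]
After rule 1: apipapp+aggigges
Rule 2: no segment meets the rule's conditions; no change.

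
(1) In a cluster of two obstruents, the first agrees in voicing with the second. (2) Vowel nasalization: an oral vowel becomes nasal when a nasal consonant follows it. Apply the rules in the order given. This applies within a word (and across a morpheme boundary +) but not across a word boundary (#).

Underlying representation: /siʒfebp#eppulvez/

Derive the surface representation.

Rule 1: /ʒ/ before /f/ (voiceless) → [ʃ]
Rule 1: /b/ before /p/ (voiceless) → [p]
After rule 1: siʃfepp#eppulvez
Rule 2: no segment meets the rule's conditions; no change.

[siʃfepp#eppulvez]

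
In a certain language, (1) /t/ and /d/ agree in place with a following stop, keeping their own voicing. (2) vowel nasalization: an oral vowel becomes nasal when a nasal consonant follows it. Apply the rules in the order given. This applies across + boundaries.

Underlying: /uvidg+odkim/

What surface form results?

Rule 1: /d/ before /g/ (velar) → [g]
Rule 1: /d/ before /k/ (velar) → [g]
After rule 1: uvigg+ogkim
Rule 2: /i/ before nasal /m/ → [ĩ]

[uvigg+ogkĩm]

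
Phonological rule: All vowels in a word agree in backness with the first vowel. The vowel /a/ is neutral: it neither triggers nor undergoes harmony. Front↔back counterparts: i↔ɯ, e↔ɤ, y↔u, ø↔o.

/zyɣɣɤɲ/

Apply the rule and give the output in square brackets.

/ɤ/ harmonizes with /y/ ([-back]) → [e]

[zyɣɣeɲ]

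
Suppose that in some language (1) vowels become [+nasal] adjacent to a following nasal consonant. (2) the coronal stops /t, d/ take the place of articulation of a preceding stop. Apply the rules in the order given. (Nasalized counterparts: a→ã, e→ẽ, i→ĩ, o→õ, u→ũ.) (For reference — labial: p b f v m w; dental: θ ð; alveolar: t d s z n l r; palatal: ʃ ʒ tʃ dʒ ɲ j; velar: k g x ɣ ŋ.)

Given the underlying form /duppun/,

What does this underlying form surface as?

[duppũn]

Rule 1: /u/ before nasal /n/ → [ũ]
After rule 1: duppũn
Rule 2: no segment meets the rule's conditions; no change.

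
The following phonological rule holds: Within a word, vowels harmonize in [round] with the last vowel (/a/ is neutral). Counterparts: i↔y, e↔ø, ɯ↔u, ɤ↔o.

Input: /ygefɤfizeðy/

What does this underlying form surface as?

[ygøfofyzøðy]

/e/ harmonizes with /y/ ([+round]) → [ø]
/ɤ/ harmonizes with /y/ ([+round]) → [o]
/i/ harmonizes with /y/ ([+round]) → [y]
/e/ harmonizes with /y/ ([+round]) → [ø]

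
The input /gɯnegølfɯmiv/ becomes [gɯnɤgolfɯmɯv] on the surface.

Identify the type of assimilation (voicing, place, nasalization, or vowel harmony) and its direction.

vowel harmony, progressive

/e/→[ɤ] /ø/→[o] /i/→[ɯ].
Vowels agree with the first vowel, so the harmony is progressive.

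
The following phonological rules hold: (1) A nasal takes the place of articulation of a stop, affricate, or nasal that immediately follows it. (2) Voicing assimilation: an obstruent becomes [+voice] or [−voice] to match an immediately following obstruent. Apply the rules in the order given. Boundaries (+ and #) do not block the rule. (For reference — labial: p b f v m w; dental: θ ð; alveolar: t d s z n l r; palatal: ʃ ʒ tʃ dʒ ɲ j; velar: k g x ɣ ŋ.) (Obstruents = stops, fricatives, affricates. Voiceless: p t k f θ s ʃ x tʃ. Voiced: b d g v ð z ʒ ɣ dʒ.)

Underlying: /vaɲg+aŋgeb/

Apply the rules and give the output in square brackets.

[vaŋg+aŋgeb]

Rule 1: /ɲ/ before /g/ (velar) → [ŋ]
After rule 1: vaŋg+aŋgeb
Rule 2: no segment meets the rule's conditions; no change.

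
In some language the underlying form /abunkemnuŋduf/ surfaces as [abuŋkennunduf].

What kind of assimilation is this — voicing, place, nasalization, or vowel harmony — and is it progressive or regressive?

place assimilation, regressive

/n/→[ŋ] /m/→[n] /ŋ/→[n].
Each target copies a feature from the following segment, so the direction is regressive.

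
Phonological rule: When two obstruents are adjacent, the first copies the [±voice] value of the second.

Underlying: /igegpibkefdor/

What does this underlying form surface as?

/g/ before /p/ (voiceless) → [k]
/b/ before /k/ (voiceless) → [p]
/f/ before /d/ (voiced) → [v]

[igekpipkevdor]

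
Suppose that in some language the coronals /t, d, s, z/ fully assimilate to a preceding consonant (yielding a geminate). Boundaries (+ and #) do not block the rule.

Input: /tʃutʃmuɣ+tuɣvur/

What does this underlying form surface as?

[tʃutʃmuɣ+ɣuɣvur]

/t/ after /ɣ/ → [ɣ] (total assimilation)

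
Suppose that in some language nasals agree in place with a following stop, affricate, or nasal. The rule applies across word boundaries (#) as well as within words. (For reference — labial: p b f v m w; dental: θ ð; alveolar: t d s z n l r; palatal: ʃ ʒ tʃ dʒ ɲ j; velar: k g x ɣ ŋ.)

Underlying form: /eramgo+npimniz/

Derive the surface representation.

/m/ before /g/ (velar) → [ŋ]
/n/ before /p/ (labial) → [m]
/m/ before /n/ (alveolar) → [n]

[eraŋgo+mpinniz]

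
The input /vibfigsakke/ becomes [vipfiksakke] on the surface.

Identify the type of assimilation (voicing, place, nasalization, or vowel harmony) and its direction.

/b/→[p] /g/→[k].
Each target copies a feature from the following segment, so the direction is regressive.

voicing assimilation, regressive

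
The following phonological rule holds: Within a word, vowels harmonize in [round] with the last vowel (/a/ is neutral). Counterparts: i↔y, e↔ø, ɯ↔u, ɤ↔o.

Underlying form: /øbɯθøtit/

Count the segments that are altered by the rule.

2

/ø/ harmonizes with /i/ ([-round]) → [e]
/ø/ harmonizes with /i/ ([-round]) → [e]
2 segments change.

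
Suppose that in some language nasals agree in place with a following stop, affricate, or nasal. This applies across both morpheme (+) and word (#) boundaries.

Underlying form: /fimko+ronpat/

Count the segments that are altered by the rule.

2

/m/ before /k/ (velar) → [ŋ]
/n/ before /p/ (labial) → [m]
2 segments change.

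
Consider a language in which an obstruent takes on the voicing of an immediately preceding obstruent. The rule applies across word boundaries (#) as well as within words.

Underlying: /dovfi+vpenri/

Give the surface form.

[dovvi+vbenri]

/f/ after /v/ (voiced) → [v]
/p/ after /v/ (voiced) → [b]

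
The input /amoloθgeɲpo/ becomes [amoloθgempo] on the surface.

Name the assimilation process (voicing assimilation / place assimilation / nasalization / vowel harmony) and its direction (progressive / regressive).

place assimilation, regressive

/ɲ/→[m].
Each target copies a feature from the following segment, so the direction is regressive.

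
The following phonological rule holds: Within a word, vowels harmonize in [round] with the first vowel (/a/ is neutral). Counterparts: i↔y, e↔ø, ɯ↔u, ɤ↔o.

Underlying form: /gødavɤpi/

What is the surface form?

/ɤ/ harmonizes with /ø/ ([+round]) → [o]
/i/ harmonizes with /ø/ ([+round]) → [y]

[gødavopy]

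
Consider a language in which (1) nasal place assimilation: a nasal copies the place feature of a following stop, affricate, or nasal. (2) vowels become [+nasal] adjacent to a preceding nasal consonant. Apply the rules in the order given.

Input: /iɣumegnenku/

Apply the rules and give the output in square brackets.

[iɣumẽgnẽŋku]

Rule 1: /n/ before /k/ (velar) → [ŋ]
After rule 1: iɣumegneŋku
Rule 2: /e/ after nasal /m/ → [ẽ]
Rule 2: /e/ after nasal /n/ → [ẽ]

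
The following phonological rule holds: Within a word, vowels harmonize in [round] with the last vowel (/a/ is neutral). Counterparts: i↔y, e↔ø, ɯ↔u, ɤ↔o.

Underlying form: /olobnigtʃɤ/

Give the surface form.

[ɤlɤbnigtʃɤ]

/o/ harmonizes with /ɤ/ ([-round]) → [ɤ]
/o/ harmonizes with /ɤ/ ([-round]) → [ɤ]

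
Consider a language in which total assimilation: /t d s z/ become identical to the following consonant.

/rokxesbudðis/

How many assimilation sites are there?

/s/ before /b/ → [b] (total assimilation)
/d/ before /ð/ → [ð] (total assimilation)
2 segments change.

2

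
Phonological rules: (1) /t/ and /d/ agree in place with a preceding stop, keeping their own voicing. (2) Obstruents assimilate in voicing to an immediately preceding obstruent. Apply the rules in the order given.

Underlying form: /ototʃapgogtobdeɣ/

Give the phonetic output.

Rule 1: /t/ after /g/ (velar) → [k]
Rule 1: /d/ after /b/ (labial) → [b]
After rule 1: ototʃapgogkobbeɣ
Rule 2: /g/ after /p/ (voiceless) → [k]
Rule 2: /k/ after /g/ (voiced) → [g]

[ototʃapkoggobbeɣ]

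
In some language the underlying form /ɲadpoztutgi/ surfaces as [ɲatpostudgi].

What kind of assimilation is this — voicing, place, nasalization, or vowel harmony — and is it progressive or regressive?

/d/→[t] /z/→[s] /t/→[d].
Each target copies a feature from the following segment, so the direction is regressive.

voicing assimilation, regressive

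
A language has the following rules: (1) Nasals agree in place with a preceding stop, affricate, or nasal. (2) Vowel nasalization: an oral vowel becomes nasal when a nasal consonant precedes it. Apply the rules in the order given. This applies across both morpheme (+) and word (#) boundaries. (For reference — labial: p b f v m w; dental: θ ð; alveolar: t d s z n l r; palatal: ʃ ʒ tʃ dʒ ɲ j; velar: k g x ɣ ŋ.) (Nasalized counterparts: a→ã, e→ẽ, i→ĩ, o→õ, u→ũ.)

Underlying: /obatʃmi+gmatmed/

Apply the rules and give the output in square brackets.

Rule 1: /m/ after /tʃ/ (palatal) → [ɲ]
Rule 1: /m/ after /g/ (velar) → [ŋ]
Rule 1: /m/ after /t/ (alveolar) → [n]
After rule 1: obatʃɲi+gŋatned
Rule 2: /i/ after nasal /ɲ/ → [ĩ]
Rule 2: /a/ after nasal /ŋ/ → [ã]
Rule 2: /e/ after nasal /n/ → [ẽ]

[obatʃɲĩ+gŋãtnẽd]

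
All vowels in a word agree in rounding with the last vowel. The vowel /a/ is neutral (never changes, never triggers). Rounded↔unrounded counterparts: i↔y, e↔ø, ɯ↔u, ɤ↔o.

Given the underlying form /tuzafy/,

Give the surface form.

[tuzafy]

no segment meets the rule's conditions; no change.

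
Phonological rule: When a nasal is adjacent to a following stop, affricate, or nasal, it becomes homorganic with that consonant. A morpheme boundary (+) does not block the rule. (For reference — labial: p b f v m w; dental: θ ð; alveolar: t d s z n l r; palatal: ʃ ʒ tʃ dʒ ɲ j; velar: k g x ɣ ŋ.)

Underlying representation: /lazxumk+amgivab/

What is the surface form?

/m/ before /k/ (velar) → [ŋ]
/m/ before /g/ (velar) → [ŋ]

[lazxuŋk+aŋgivab]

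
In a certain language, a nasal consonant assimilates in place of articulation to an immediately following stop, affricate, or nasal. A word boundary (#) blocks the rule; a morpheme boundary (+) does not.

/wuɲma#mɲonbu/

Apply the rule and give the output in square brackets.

/ɲ/ before /m/ (labial) → [m]
/m/ before /ɲ/ (palatal) → [ɲ]
/n/ before /b/ (labial) → [m]

[wumma#ɲɲombu]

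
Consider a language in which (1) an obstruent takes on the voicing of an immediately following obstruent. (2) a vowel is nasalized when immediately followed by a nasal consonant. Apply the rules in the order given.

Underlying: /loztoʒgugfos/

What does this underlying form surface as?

[lostoʒgukfos]

Rule 1: /z/ before /t/ (voiceless) → [s]
Rule 1: /g/ before /f/ (voiceless) → [k]
After rule 1: lostoʒgukfos
Rule 2: no segment meets the rule's conditions; no change.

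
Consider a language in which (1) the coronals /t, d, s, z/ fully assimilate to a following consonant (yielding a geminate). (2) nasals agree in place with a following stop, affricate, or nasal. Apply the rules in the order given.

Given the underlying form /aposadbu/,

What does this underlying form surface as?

Rule 1: /d/ before /b/ → [b] (total assimilation)
After rule 1: aposabbu
Rule 2: no segment meets the rule's conditions; no change.

[aposabbu]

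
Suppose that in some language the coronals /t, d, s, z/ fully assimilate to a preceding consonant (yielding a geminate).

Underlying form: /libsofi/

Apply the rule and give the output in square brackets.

[libbofi]

/s/ after /b/ → [b] (total assimilation)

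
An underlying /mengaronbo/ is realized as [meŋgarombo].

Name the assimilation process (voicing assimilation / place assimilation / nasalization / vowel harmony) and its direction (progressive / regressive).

/n/→[ŋ] /n/→[m].
Each target copies a feature from the following segment, so the direction is regressive.

place assimilation, regressive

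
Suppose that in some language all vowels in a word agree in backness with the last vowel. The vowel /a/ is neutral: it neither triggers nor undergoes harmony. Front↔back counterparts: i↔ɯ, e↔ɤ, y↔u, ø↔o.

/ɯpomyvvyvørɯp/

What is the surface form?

/y/ harmonizes with /ɯ/ ([+back]) → [u]
/y/ harmonizes with /ɯ/ ([+back]) → [u]
/ø/ harmonizes with /ɯ/ ([+back]) → [o]

[ɯpomuvvuvorɯp]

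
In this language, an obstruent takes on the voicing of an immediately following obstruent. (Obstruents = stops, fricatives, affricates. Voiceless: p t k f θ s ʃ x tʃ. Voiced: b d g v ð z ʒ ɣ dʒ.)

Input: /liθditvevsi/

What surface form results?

[liðdidvefsi]

/θ/ before /d/ (voiced) → [ð]
/t/ before /v/ (voiced) → [d]
/v/ before /s/ (voiceless) → [f]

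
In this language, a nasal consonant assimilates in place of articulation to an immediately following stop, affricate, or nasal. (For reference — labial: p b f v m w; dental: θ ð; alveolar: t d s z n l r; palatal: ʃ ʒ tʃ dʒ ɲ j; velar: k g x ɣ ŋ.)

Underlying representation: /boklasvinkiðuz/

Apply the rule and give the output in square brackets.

/n/ before /k/ (velar) → [ŋ]

[boklasviŋkiðuz]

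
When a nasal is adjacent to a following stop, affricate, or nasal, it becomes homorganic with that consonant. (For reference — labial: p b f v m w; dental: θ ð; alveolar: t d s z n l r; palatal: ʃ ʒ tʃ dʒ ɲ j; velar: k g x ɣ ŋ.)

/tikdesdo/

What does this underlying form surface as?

[tikdesdo]

no segment meets the rule's conditions; no change.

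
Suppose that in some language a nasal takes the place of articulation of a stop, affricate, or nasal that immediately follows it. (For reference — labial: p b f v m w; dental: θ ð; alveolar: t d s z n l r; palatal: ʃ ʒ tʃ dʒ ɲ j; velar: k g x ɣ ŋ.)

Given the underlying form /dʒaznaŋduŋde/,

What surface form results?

/ŋ/ before /d/ (alveolar) → [n]
/ŋ/ before /d/ (alveolar) → [n]

[dʒaznandunde]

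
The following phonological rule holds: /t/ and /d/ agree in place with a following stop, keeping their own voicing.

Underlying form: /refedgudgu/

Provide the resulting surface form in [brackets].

/d/ before /g/ (velar) → [g]
/d/ before /g/ (velar) → [g]

[refegguggu]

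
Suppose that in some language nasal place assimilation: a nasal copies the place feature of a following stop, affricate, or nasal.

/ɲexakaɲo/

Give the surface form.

no segment meets the rule's conditions; no change.

[ɲexakaɲo]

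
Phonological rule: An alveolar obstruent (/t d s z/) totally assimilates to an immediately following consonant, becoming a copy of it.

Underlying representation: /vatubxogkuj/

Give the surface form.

no segment meets the rule's conditions; no change.

[vatubxogkuj]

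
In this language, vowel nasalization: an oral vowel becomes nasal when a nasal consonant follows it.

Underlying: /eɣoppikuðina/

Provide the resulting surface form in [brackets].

[eɣoppikuðĩna]

/i/ before nasal /n/ → [ĩ]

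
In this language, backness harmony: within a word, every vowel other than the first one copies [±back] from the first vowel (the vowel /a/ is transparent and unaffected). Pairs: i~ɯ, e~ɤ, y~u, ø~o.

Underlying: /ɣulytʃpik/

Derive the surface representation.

/y/ harmonizes with /u/ ([+back]) → [u]
/i/ harmonizes with /u/ ([+back]) → [ɯ]

[ɣulutʃpɯk]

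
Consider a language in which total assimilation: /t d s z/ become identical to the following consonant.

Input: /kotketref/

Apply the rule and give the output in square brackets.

[kokkerref]

/t/ before /k/ → [k] (total assimilation)
/t/ before /r/ → [r] (total assimilation)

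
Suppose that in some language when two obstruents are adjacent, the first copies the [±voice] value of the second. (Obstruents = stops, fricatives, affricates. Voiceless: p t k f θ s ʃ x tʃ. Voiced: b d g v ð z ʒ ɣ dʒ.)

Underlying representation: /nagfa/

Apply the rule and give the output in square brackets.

/g/ before /f/ (voiceless) → [k]

[nakfa]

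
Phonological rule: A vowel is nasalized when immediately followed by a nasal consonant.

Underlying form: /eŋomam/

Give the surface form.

/e/ before nasal /ŋ/ → [ẽ]
/o/ before nasal /m/ → [õ]
/a/ before nasal /m/ → [ã]

[ẽŋõmãm]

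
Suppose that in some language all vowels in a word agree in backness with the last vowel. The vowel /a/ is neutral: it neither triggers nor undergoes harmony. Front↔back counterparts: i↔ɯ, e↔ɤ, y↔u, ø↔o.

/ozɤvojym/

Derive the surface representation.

/o/ harmonizes with /y/ ([-back]) → [ø]
/ɤ/ harmonizes with /y/ ([-back]) → [e]
/o/ harmonizes with /y/ ([-back]) → [ø]

[øzevøjym]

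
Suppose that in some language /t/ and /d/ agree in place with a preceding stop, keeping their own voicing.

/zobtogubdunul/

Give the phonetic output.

/t/ after /b/ (labial) → [p]
/d/ after /b/ (labial) → [b]

[zobpogubbunul]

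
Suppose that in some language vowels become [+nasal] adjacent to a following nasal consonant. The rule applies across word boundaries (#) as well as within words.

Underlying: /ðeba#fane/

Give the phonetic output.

[ðeba#fãne]

/a/ before nasal /n/ → [ã]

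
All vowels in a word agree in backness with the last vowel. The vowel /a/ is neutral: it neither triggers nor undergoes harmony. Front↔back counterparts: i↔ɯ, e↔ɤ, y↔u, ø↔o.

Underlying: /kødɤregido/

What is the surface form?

/ø/ harmonizes with /o/ ([+back]) → [o]
/e/ harmonizes with /o/ ([+back]) → [ɤ]
/i/ harmonizes with /o/ ([+back]) → [ɯ]

[kodɤrɤgɯdo]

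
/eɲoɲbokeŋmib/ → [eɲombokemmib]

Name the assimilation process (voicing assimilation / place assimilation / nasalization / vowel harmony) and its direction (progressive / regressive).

/ɲ/→[m] /ŋ/→[m].
Each target copies a feature from the following segment, so the direction is regressive.

place assimilation, regressive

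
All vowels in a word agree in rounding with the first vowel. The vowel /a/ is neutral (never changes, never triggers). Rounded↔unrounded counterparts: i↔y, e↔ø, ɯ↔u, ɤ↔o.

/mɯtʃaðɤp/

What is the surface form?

[mɯtʃaðɤp]

no segment meets the rule's conditions; no change.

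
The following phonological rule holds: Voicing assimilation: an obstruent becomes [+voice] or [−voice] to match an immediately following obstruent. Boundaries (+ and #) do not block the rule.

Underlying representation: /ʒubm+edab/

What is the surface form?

[ʒubm+edab]

no segment meets the rule's conditions; no change.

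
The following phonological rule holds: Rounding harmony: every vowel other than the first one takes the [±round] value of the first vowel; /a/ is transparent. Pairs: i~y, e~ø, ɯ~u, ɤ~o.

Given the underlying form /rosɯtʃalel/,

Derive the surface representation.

/ɯ/ harmonizes with /o/ ([+round]) → [u]
/e/ harmonizes with /o/ ([+round]) → [ø]

[rosutʃaløl]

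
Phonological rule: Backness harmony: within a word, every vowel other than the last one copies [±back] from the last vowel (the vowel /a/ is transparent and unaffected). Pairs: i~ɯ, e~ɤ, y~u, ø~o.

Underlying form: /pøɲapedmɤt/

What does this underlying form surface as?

/ø/ harmonizes with /ɤ/ ([+back]) → [o]
/e/ harmonizes with /ɤ/ ([+back]) → [ɤ]

[poɲapɤdmɤt]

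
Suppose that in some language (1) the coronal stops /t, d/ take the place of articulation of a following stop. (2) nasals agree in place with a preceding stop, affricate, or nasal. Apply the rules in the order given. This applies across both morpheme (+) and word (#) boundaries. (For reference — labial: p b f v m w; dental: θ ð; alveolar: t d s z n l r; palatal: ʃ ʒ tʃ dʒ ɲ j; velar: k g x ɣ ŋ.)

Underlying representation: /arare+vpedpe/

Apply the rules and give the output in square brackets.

[arare+vpebpe]

Rule 1: /d/ before /p/ (labial) → [b]
After rule 1: arare+vpebpe
Rule 2: no segment meets the rule's conditions; no change.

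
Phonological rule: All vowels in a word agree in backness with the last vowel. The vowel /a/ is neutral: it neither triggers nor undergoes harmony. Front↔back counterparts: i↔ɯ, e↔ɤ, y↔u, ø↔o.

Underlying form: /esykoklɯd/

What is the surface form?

[ɤsukoklɯd]

/e/ harmonizes with /ɯ/ ([+back]) → [ɤ]
/y/ harmonizes with /ɯ/ ([+back]) → [u]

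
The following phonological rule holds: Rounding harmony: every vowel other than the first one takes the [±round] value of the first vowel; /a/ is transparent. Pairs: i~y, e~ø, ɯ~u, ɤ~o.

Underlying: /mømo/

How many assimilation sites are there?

0

No segment meets the rule's conditions.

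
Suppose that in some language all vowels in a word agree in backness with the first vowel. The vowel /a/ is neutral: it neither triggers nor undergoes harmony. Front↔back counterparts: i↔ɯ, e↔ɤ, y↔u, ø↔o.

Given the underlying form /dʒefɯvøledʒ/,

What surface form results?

[dʒefivøledʒ]

/ɯ/ harmonizes with /e/ ([-back]) → [i]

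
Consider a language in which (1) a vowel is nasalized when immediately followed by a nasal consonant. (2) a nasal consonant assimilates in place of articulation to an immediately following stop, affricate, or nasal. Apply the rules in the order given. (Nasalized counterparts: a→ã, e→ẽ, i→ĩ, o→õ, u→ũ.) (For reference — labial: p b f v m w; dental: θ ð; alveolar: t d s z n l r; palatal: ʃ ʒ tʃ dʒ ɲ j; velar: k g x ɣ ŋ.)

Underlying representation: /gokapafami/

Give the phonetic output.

Rule 1: /a/ before nasal /m/ → [ã]
After rule 1: gokapafãmi
Rule 2: no segment meets the rule's conditions; no change.

[gokapafãmi]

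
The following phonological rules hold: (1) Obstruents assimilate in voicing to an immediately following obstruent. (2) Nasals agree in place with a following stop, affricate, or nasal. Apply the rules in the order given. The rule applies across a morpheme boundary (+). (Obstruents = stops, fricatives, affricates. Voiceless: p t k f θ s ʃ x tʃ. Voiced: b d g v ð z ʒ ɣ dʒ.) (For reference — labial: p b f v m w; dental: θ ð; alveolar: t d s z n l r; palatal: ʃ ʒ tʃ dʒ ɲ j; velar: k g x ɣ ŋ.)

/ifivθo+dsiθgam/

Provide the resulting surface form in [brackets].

Rule 1: /v/ before /θ/ (voiceless) → [f]
Rule 1: /d/ before /s/ (voiceless) → [t]
Rule 1: /θ/ before /g/ (voiced) → [ð]
After rule 1: ififθo+tsiðgam
Rule 2: no segment meets the rule's conditions; no change.

[ififθo+tsiðgam]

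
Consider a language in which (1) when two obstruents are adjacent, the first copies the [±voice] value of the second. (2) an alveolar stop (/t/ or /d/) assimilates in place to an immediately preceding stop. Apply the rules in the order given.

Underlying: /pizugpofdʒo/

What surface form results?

Rule 1: /g/ before /p/ (voiceless) → [k]
Rule 1: /f/ before /dʒ/ (voiced) → [v]
After rule 1: pizukpovdʒo
Rule 2: no segment meets the rule's conditions; no change.

[pizukpovdʒo]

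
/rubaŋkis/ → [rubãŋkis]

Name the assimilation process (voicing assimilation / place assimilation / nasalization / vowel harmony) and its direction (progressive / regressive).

/a/→[ã].
Each target copies a feature from the following segment, so the direction is regressive.

nasalization, regressive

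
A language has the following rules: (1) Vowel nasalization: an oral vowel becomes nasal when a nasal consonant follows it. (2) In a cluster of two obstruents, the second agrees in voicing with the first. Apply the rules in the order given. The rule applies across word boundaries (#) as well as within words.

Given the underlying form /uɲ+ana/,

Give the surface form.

[ũɲ+ãna]

Rule 1: /u/ before nasal /ɲ/ → [ũ]
Rule 1: /a/ before nasal /n/ → [ã]
After rule 1: ũɲ+ãna
Rule 2: no segment meets the rule's conditions; no change.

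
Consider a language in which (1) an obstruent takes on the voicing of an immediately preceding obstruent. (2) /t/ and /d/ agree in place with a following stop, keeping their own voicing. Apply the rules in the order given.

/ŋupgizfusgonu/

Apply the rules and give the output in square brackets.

[ŋupkizvuskonu]

Rule 1: /g/ after /p/ (voiceless) → [k]
Rule 1: /f/ after /z/ (voiced) → [v]
Rule 1: /g/ after /s/ (voiceless) → [k]
After rule 1: ŋupkizvuskonu
Rule 2: no segment meets the rule's conditions; no change.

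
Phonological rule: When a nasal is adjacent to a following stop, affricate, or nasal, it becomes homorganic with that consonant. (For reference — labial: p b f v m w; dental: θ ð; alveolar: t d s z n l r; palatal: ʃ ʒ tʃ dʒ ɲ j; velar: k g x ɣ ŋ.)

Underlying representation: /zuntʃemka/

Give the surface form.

[zuɲtʃeŋka]

/n/ before /tʃ/ (palatal) → [ɲ]
/m/ before /k/ (velar) → [ŋ]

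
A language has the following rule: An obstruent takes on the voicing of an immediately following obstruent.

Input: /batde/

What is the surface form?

/t/ before /d/ (voiced) → [d]

[badde]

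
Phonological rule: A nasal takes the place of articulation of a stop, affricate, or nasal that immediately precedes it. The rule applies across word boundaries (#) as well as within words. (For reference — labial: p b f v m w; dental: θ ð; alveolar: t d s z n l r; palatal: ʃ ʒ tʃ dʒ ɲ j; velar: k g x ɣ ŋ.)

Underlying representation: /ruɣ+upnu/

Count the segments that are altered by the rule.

/n/ after /p/ (labial) → [m]
1 segment changes.

1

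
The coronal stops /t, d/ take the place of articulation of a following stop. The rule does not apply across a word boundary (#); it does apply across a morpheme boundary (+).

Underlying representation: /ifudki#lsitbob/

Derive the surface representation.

/d/ before /k/ (velar) → [g]
/t/ before /b/ (labial) → [p]

[ifugki#lsipbob]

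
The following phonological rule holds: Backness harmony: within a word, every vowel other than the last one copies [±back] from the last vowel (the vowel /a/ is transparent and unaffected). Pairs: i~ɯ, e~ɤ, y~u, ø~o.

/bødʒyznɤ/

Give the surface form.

/ø/ harmonizes with /ɤ/ ([+back]) → [o]
/y/ harmonizes with /ɤ/ ([+back]) → [u]

[bodʒuznɤ]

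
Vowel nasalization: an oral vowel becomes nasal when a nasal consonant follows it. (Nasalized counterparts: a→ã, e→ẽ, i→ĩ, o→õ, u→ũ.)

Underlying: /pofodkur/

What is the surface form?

[pofodkur]

no segment meets the rule's conditions; no change.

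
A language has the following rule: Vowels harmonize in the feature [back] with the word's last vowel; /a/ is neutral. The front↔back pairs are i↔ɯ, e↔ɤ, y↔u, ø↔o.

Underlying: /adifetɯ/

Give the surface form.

[adɯfɤtɯ]

/i/ harmonizes with /ɯ/ ([+back]) → [ɯ]
/e/ harmonizes with /ɯ/ ([+back]) → [ɤ]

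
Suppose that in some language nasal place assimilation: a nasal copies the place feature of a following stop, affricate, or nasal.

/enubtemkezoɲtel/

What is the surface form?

[enubteŋkezontel]

/m/ before /k/ (velar) → [ŋ]
/ɲ/ before /t/ (alveolar) → [n]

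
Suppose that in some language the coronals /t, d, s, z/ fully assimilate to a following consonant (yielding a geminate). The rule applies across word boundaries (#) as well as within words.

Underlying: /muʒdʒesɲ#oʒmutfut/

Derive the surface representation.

/s/ before /ɲ/ → [ɲ] (total assimilation)
/t/ before /f/ → [f] (total assimilation)

[muʒdʒeɲɲ#oʒmuffut]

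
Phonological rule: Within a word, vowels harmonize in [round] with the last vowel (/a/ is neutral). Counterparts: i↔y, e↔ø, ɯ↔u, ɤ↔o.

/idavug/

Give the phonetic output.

/i/ harmonizes with /u/ ([+round]) → [y]

[ydavug]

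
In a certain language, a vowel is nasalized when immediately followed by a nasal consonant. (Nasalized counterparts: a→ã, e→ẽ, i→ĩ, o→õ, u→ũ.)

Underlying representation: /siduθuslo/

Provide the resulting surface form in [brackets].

no segment meets the rule's conditions; no change.

[siduθuslo]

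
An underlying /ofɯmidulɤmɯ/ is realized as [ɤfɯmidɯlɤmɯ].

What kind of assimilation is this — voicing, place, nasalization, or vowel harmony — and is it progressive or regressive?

vowel harmony, regressive

/o/→[ɤ] /u/→[ɯ].
Vowels agree with the last vowel, so the harmony is regressive.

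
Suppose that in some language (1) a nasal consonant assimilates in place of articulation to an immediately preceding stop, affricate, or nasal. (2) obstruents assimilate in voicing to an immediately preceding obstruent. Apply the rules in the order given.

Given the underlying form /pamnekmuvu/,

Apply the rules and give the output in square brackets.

[pammekŋuvu]

Rule 1: /n/ after /m/ (labial) → [m]
Rule 1: /m/ after /k/ (velar) → [ŋ]
After rule 1: pammekŋuvu
Rule 2: no segment meets the rule's conditions; no change.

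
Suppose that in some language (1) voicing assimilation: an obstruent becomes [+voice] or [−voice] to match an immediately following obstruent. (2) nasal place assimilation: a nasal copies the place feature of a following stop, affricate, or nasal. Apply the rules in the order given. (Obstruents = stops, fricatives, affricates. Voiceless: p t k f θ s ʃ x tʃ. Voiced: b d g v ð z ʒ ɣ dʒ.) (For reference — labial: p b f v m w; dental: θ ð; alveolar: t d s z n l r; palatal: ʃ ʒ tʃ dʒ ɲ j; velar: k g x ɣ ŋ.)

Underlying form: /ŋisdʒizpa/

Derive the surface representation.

[ŋizdʒispa]

Rule 1: /s/ before /dʒ/ (voiced) → [z]
Rule 1: /z/ before /p/ (voiceless) → [s]
After rule 1: ŋizdʒispa
Rule 2: no segment meets the rule's conditions; no change.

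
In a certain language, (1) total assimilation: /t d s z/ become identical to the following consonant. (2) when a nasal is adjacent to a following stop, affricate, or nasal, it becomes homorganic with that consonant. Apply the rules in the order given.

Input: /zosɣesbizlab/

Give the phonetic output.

[zoɣɣebbillab]

Rule 1: /s/ before /ɣ/ → [ɣ] (total assimilation)
Rule 1: /s/ before /b/ → [b] (total assimilation)
Rule 1: /z/ before /l/ → [l] (total assimilation)
After rule 1: zoɣɣebbillab
Rule 2: no segment meets the rule's conditions; no change.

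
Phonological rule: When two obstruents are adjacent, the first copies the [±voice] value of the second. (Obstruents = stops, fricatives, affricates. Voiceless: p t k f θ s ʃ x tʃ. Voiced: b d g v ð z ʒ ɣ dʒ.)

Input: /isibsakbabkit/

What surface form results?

[isipsagbapkit]

/b/ before /s/ (voiceless) → [p]
/k/ before /b/ (voiced) → [g]
/b/ before /k/ (voiceless) → [p]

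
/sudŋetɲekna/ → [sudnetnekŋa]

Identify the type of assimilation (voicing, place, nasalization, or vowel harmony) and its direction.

/ŋ/→[n] /ɲ/→[n] /n/→[ŋ].
Each target copies a feature from the preceding segment, so the direction is progressive.

place assimilation, progressive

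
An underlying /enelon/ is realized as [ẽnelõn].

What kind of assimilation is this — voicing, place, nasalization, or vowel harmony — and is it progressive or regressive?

nasalization, regressive

/e/→[ẽ] /o/→[õ].
Each target copies a feature from the following segment, so the direction is regressive.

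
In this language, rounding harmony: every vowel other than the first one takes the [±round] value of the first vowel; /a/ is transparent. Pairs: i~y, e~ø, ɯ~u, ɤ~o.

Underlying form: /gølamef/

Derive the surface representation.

/e/ harmonizes with /ø/ ([+round]) → [ø]

[gølamøf]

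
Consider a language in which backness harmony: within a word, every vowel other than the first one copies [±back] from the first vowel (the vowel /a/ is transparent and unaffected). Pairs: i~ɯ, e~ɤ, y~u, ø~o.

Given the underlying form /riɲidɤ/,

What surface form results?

/ɤ/ harmonizes with /i/ ([-back]) → [e]

[riɲide]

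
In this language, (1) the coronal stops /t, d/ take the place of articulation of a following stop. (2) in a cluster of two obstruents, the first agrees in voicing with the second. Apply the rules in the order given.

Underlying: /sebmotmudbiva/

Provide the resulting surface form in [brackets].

Rule 1: /d/ before /b/ (labial) → [b]
After rule 1: sebmotmubbiva
Rule 2: no segment meets the rule's conditions; no change.

[sebmotmubbiva]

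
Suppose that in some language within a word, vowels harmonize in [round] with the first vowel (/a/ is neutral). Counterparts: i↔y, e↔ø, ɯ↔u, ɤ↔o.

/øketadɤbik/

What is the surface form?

[økøtadobyk]

/e/ harmonizes with /ø/ ([+round]) → [ø]
/ɤ/ harmonizes with /ø/ ([+round]) → [o]
/i/ harmonizes with /ø/ ([+round]) → [y]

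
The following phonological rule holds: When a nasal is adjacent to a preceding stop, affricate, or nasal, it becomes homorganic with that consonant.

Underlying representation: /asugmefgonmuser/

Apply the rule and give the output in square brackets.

[asugŋefgonnuser]

/m/ after /g/ (velar) → [ŋ]
/m/ after /n/ (alveolar) → [n]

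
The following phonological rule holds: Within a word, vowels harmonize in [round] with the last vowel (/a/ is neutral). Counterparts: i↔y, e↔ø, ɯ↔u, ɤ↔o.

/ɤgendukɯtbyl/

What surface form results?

/ɤ/ harmonizes with /y/ ([+round]) → [o]
/e/ harmonizes with /y/ ([+round]) → [ø]
/ɯ/ harmonizes with /y/ ([+round]) → [u]

[ogøndukutbyl]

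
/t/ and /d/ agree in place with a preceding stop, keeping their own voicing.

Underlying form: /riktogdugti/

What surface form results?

[rikkoggugki]

/t/ after /k/ (velar) → [k]
/d/ after /g/ (velar) → [g]
/t/ after /g/ (velar) → [k]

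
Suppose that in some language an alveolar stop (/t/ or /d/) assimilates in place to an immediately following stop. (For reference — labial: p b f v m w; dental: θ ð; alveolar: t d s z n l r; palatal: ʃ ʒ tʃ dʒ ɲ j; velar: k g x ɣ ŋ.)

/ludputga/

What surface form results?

/d/ before /p/ (labial) → [b]
/t/ before /g/ (velar) → [k]

[lubpukga]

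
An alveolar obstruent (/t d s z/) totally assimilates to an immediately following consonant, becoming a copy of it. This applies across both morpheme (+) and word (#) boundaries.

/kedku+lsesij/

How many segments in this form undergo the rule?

/d/ before /k/ → [k] (total assimilation)
1 segment changes.

1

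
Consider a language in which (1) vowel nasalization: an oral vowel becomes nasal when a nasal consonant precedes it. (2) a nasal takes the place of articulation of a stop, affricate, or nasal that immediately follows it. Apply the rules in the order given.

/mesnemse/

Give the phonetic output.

Rule 1: /e/ after nasal /m/ → [ẽ]
Rule 1: /e/ after nasal /n/ → [ẽ]
After rule 1: mẽsnẽmse
Rule 2: no segment meets the rule's conditions; no change.

[mẽsnẽmse]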